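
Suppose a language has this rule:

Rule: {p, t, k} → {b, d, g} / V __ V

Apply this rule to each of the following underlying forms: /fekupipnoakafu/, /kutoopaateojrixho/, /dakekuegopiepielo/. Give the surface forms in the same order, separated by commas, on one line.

/fekupipnoakafu/: /k/ is a voiceless stop between vowels /e/ and /u/, so it voices to [g]. /p/ is a voiceless stop between vowels /u/ and /i/, so it voices to [b]. /k/ is a voiceless stop between vowels /a/ and /a/, so it voices to [g]. → [fegubipnoagafu].
/kutoopaateojrixho/: /t/ is a voiceless stop between vowels /u/ and /o/, so it voices to [d]. /p/ is a voiceless stop between vowels /o/ and /a/, so it voices to [b]. /t/ is a voiceless stop between vowels /a/ and /e/, so it voices to [d]. → [kudoobaadeojrixho].
/dakekuegopiepielo/: /k/ is a voiceless stop between vowels /a/ and /e/, so it voices to [g]. /k/ is a voiceless stop between vowels /e/ and /u/, so it voices to [g]. /p/ is a voiceless stop between vowels /o/ and /i/, so it voices to [b]. /p/ is a voiceless stop between vowels /e/ and /i/, so it voices to [b]. → [dageguegobiebielo].

fegubipnoagafu, kudoobaadeojrixho, dageguegobiebielo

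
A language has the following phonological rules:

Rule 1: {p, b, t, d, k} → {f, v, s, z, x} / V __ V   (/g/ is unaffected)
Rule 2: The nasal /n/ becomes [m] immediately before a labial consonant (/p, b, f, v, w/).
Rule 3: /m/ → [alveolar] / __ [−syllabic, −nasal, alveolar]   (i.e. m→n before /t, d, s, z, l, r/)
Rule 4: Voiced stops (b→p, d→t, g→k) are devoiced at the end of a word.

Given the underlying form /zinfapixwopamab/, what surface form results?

Rule 1 (intervocalic spirantization): /p/ is a stop between vowels /a/ and /i/, so it spirantizes to the fricative [f]. /p/ is a stop between vowels /o/ and /a/, so it spirantizes to the fricative [f]. /zinfapixwopamab/ → zinfafixwofamab.
Rule 2 (nasal place assimilation): /n/ precedes the labial consonant /f/, so it assimilates in place to [m]. /zinfafixwofamab/ → zimfafixwofamab.
Rule 3 (nasal place assimilation): no segment meets the environment; /zimfafixwofamab/ is unchanged.
Rule 4 (final devoicing): /b/ is a voiced stop in word-final position, so it devoices to [p]. /zimfafixwofamab/ → zimfafixwofamap.

zimfafixwofamap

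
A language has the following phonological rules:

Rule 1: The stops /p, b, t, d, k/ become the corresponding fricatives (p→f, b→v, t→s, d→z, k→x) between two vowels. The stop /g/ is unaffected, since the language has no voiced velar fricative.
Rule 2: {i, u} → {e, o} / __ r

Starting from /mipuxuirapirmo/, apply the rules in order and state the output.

mifuxuerafermo

Rule 1 (intervocalic spirantization): /p/ is a stop between vowels /i/ and /u/, so it spirantizes to the fricative [f]. /p/ is a stop between vowels /a/ and /i/, so it spirantizes to the fricative [f]. /mipuxuirapirmo/ → mifuxuirafirmo.
Rule 2 (pre-rhotic lowering): /i/ is a high vowel immediately before /r/, so it lowers to [e]. /i/ is a high vowel immediately before /r/, so it lowers to [e]. /mifuxuirafirmo/ → mifuxuerafermo.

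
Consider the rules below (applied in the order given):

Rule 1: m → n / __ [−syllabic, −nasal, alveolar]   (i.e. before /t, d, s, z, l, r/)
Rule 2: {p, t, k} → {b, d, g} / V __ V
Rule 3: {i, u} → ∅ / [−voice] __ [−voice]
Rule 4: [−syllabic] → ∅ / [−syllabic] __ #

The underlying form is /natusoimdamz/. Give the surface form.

Rule 1 (nasal place assimilation): /m/ precedes the alveolar consonant /d/, so it assimilates in place to [n]. /m/ precedes the alveolar consonant /z/, so it assimilates in place to [n]. /natusoimdamz/ → natusoindanz.
Rule 2 (intervocalic voicing): /t/ is a voiceless stop between vowels /a/ and /u/, so it voices to [d]. /natusoindanz/ → nadusoindanz.
Rule 3 (high vowel syncope): no segment meets the environment; /nadusoindanz/ is unchanged.
Rule 4 (final cluster simplification): /z/ is the second consonant of a word-final cluster /nz/, so it deletes. /nadusoindanz/ → nadusoindan.

nadusoindan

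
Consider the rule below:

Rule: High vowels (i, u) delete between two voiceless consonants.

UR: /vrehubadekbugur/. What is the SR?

No segment of /vrehubadekbugur/ meets the structural description of the rule, so the form surfaces unchanged.

vrehubadekbugur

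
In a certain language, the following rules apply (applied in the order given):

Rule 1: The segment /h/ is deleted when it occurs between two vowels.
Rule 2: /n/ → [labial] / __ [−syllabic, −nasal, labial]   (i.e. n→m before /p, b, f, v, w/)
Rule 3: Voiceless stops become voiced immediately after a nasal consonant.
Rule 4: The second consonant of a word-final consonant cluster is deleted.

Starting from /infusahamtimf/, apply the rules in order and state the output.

Rule 1 (intervocalic h-deletion): /h/ occurs between vowels /a/ and /a/, so it deletes. /infusahamtimf/ → infusaamtimf.
Rule 2 (nasal place assimilation): /n/ precedes the labial consonant /f/, so it assimilates in place to [m]. /infusaamtimf/ → imfusaamtimf.
Rule 3 (post-nasal voicing): /t/ is a voiceless stop immediately after the nasal /m/, so it voices to [d]. /imfusaamtimf/ → imfusaamdimf.
Rule 4 (final cluster simplification): /f/ is the second consonant of a word-final cluster /mf/, so it deletes. /imfusaamdimf/ → imfusaamdim.

imfusaamdim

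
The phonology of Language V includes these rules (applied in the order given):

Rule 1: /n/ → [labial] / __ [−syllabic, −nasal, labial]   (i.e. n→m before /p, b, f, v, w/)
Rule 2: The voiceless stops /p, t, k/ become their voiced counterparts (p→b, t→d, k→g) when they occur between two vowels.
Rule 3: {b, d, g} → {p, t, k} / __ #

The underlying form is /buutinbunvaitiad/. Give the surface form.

buudimbumvaidiat

Rule 1 (nasal place assimilation): /n/ precedes the labial consonant /b/, so it assimilates in place to [m]. /n/ precedes the labial consonant /v/, so it assimilates in place to [m]. /buutinbunvaitiad/ → buutimbumvaitiad.
Rule 2 (intervocalic voicing): /t/ is a voiceless stop between vowels /u/ and /i/, so it voices to [d]. /t/ is a voiceless stop between vowels /i/ and /i/, so it voices to [d]. /buutimbumvaitiad/ → buudimbumvaidiad.
Rule 3 (final devoicing): /d/ is a voiced stop in word-final position, so it devoices to [t]. /buudimbumvaidiad/ → buudimbumvaidiat.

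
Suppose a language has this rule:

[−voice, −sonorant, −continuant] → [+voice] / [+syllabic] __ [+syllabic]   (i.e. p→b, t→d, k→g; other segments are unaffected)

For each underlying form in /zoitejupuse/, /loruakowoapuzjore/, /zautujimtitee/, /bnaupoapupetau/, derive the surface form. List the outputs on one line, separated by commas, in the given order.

zoidejubuse, loruagowoabuzjore, zaudujimtidee, bnauboabubedau

/zoitejupuse/: /t/ is a voiceless stop between vowels /i/ and /e/, so it voices to [d]. /p/ is a voiceless stop between vowels /u/ and /u/, so it voices to [b]. → [zoidejubuse].
/loruakowoapuzjore/: /k/ is a voiceless stop between vowels /a/ and /o/, so it voices to [g]. /p/ is a voiceless stop between vowels /a/ and /u/, so it voices to [b]. → [loruagowoabuzjore].
/zautujimtitee/: /t/ is a voiceless stop between vowels /u/ and /u/, so it voices to [d]. /t/ is a voiceless stop between vowels /i/ and /e/, so it voices to [d]. → [zaudujimtidee].
/bnaupoapupetau/: /p/ is a voiceless stop between vowels /u/ and /o/, so it voices to [b]. /p/ is a voiceless stop between vowels /a/ and /u/, so it voices to [b]. /p/ is a voiceless stop between vowels /u/ and /e/, so it voices to [b]. /t/ is a voiceless stop between vowels /e/ and /a/, so it voices to [d]. → [bnauboabubedau].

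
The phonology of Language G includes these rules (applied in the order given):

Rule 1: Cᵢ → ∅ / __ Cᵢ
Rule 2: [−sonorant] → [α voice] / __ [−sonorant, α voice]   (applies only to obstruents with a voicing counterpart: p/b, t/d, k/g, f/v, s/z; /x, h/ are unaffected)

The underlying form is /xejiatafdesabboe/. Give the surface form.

xejiatavdesaboe

Rule 1 (degemination): /bb/ is a geminate; the first /b/ deletes. /xejiatafdesabboe/ → xejiatafdesaboe.
Rule 2 (regressive voicing assimilation): /f/ precedes the voiced obstruent /d/, so it voices to [v] by assimilation. /xejiatafdesaboe/ → xejiatavdesaboe.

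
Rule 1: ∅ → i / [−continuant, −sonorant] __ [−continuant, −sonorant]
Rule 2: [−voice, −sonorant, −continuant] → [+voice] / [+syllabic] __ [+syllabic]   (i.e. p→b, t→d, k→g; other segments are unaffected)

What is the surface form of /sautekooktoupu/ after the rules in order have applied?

Rule 1 (stop-cluster i-epenthesis): /k/ and /t/ form a stop–stop cluster, so [i] is inserted between them. /sautekooktoupu/ → sautekookitoupu.
Rule 2 (intervocalic voicing): /t/ is a voiceless stop between vowels /u/ and /e/, so it voices to [d]. /k/ is a voiceless stop between vowels /e/ and /o/, so it voices to [g]. /k/ is a voiceless stop between vowels /o/ and /i/, so it voices to [g]. /t/ is a voiceless stop between vowels /i/ and /o/, so it voices to [d]. /p/ is a voiceless stop between vowels /u/ and /u/, so it voices to [b]. /sautekookitoupu/ → saudegoogidoubu.

saudegoogidoubu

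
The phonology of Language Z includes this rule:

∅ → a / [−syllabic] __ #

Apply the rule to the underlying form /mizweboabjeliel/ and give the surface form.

mizweboabjeliela

the form ends in the consonant /l/, so [a] is inserted word-finally.
Surface form: [mizweboabjeliela].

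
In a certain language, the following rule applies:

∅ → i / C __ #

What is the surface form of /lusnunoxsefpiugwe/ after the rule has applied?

No segment of /lusnunoxsefpiugwe/ meets the structural description of the rule, so the form surfaces unchanged.

lusnunoxsefpiugwe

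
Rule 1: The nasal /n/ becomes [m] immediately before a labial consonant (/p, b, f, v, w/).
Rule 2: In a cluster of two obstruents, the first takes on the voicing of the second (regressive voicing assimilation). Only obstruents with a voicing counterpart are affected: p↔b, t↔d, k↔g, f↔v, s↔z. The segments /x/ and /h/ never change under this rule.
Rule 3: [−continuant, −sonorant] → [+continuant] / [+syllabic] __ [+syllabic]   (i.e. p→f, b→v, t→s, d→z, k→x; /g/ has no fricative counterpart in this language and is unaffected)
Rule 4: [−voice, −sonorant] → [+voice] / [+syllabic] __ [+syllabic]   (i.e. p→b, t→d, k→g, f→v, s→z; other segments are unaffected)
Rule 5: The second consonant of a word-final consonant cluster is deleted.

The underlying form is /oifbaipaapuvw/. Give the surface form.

Rule 1 (nasal place assimilation): no segment meets the environment; /oifbaipaapuvw/ is unchanged.
Rule 2 (regressive voicing assimilation): /f/ precedes the voiced obstruent /b/, so it voices to [v] by assimilation. /oifbaipaapuvw/ → oivbaipaapuvw.
Rule 3 (intervocalic spirantization): /p/ is a stop between vowels /i/ and /a/, so it spirantizes to the fricative [f]. /p/ is a stop between vowels /a/ and /u/, so it spirantizes to the fricative [f]. /oivbaipaapuvw/ → oivbaifaafuvw.
Rule 4 (intervocalic voicing): /f/ is a voiceless obstruent between vowels /i/ and /a/, so it voices to [v]. /f/ is a voiceless obstruent between vowels /a/ and /u/, so it voices to [v]. /oivbaifaafuvw/ → oivbaivaavuvw.
Rule 5 (final cluster simplification): /w/ is the second consonant of a word-final cluster /vw/, so it deletes. /oivbaivaavuvw/ → oivbaivaavuv.

oivbaivaavuv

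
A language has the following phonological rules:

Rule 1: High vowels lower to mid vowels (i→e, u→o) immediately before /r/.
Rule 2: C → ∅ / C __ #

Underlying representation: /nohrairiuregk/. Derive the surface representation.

nohraerioreg

Rule 1 (pre-rhotic lowering): /i/ is a high vowel immediately before /r/, so it lowers to [e]. /u/ is a high vowel immediately before /r/, so it lowers to [o]. /nohrairiuregk/ → nohraerioregk.
Rule 2 (final cluster simplification): /k/ is the second consonant of a word-final cluster /gk/, so it deletes. /nohraerioregk/ → nohraerioreg.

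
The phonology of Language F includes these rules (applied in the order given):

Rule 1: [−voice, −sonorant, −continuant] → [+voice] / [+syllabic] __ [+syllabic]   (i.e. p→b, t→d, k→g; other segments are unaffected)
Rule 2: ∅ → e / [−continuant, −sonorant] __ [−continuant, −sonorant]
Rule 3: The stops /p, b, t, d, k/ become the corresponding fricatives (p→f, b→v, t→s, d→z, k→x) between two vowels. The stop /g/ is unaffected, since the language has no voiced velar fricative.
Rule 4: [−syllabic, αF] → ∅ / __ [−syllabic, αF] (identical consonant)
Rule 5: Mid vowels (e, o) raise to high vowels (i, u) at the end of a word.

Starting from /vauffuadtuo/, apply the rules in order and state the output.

vaufuazesuu

Rule 1 (intervocalic voicing): no segment meets the environment; /vauffuadtuo/ is unchanged.
Rule 2 (stop-cluster e-epenthesis): /d/ and /t/ form a stop–stop cluster, so [e] is inserted between them. /vauffuadtuo/ → vauffuadetuo.
Rule 3 (intervocalic spirantization): /d/ is a stop between vowels /a/ and /e/, so it spirantizes to the fricative [z]. /t/ is a stop between vowels /e/ and /u/, so it spirantizes to the fricative [s]. /vauffuadetuo/ → vauffuazesuo.
Rule 4 (degemination): /ff/ is a geminate; the first /f/ deletes. /vauffuazesuo/ → vaufuazesuo.
Rule 5 (final vowel raising): /o/ is a mid vowel in word-final position, so it raises to [u]. /vaufuazesuo/ → vaufuazesuu.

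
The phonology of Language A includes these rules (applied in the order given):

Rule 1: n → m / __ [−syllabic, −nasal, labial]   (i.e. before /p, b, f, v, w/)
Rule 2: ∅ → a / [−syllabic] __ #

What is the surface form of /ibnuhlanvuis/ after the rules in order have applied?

Rule 1 (nasal place assimilation): /n/ precedes the labial consonant /v/, so it assimilates in place to [m]. /ibnuhlanvuis/ → ibnuhlamvuis.
Rule 2 (final a-epenthesis): the form ends in the consonant /s/, so [a] is inserted word-finally. /ibnuhlamvuis/ → ibnuhlamvuisa.

ibnuhlamvuisa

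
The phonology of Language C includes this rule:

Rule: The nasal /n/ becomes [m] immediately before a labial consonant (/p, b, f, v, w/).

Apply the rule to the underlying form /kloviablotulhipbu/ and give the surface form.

No segment of /kloviablotulhipbu/ meets the structural description of the rule, so the form surfaces unchanged.

kloviablotulhipbu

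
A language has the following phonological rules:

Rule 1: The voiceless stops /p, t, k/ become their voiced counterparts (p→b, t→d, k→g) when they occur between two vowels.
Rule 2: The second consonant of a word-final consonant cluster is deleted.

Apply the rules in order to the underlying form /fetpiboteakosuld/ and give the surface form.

Rule 1 (intervocalic voicing): /t/ is a voiceless stop between vowels /o/ and /e/, so it voices to [d]. /k/ is a voiceless stop between vowels /a/ and /o/, so it voices to [g]. /fetpiboteakosuld/ → fetpibodeagosuld.
Rule 2 (final cluster simplification): /d/ is the second consonant of a word-final cluster /ld/, so it deletes. /fetpibodeagosuld/ → fetpibodeagosul.

fetpibodeagosul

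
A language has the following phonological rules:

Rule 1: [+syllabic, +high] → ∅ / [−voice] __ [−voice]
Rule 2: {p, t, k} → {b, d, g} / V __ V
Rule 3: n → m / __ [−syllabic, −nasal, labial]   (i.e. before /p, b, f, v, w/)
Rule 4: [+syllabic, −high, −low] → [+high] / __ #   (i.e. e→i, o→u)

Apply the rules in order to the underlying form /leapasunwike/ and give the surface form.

leabasumwigi

Rule 1 (high vowel syncope): no segment meets the environment; /leapasunwike/ is unchanged.
Rule 2 (intervocalic voicing): /p/ is a voiceless stop between vowels /a/ and /a/, so it voices to [b]. /k/ is a voiceless stop between vowels /i/ and /e/, so it voices to [g]. /leapasunwike/ → leabasunwige.
Rule 3 (nasal place assimilation): /n/ precedes the labial consonant /w/, so it assimilates in place to [m]. /leabasunwige/ → leabasumwige.
Rule 4 (final vowel raising): /e/ is a mid vowel in word-final position, so it raises to [i]. /leabasumwige/ → leabasumwigi.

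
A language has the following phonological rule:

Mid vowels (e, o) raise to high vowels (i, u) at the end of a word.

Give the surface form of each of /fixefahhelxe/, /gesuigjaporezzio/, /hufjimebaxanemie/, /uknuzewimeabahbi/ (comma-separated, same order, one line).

fixefahhelxi, gesuigjaporezziu, hufjimebaxanemii, uknuzewimeabahbi

/fixefahhelxe/: /e/ is a mid vowel in word-final position, so it raises to [i]. → [fixefahhelxi].
/gesuigjaporezzio/: /o/ is a mid vowel in word-final position, so it raises to [u]. → [gesuigjaporezziu].
/hufjimebaxanemie/: /e/ is a mid vowel in word-final position, so it raises to [i]. → [hufjimebaxanemii].
/uknuzewimeabahbi/: the rule's environment is not met; surfaces unchanged as [uknuzewimeabahbi].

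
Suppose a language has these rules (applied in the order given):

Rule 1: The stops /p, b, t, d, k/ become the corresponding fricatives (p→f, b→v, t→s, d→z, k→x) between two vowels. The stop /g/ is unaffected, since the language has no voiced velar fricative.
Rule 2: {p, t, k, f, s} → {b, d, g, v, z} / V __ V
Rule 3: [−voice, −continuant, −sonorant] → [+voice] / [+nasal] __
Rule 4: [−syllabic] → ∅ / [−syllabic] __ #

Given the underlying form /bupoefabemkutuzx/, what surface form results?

buvoevavemguzuz

Rule 1 (intervocalic spirantization): /p/ is a stop between vowels /u/ and /o/, so it spirantizes to the fricative [f]. /b/ is a stop between vowels /a/ and /e/, so it spirantizes to the fricative [v]. /t/ is a stop between vowels /u/ and /u/, so it spirantizes to the fricative [s]. /bupoefabemkutuzx/ → bufoefavemkusuzx.
Rule 2 (intervocalic voicing): /f/ is a voiceless obstruent between vowels /u/ and /o/, so it voices to [v]. /f/ is a voiceless obstruent between vowels /e/ and /a/, so it voices to [v]. /s/ is a voiceless obstruent between vowels /u/ and /u/, so it voices to [z]. /bufoefavemkusuzx/ → buvoevavemkuzuzx.
Rule 3 (post-nasal voicing): /k/ is a voiceless stop immediately after the nasal /m/, so it voices to [g]. /buvoevavemkuzuzx/ → buvoevavemguzuzx.
Rule 4 (final cluster simplification): /x/ is the second consonant of a word-final cluster /zx/, so it deletes. /buvoevavemguzuzx/ → buvoevavemguzuz.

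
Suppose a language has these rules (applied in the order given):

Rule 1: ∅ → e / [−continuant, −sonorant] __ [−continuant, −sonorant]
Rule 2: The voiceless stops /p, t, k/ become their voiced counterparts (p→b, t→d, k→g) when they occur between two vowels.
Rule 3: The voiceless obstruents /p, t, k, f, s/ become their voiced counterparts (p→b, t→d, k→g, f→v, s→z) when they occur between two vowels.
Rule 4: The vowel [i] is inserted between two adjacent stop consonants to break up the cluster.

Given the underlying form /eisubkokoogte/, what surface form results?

Rule 1 (stop-cluster e-epenthesis): /b/ and /k/ form a stop–stop cluster, so [e] is inserted between them. /g/ and /t/ form a stop–stop cluster, so [e] is inserted between them. /eisubkokoogte/ → eisubekokoogete.
Rule 2 (intervocalic voicing): /k/ is a voiceless stop between vowels /e/ and /o/, so it voices to [g]. /k/ is a voiceless stop between vowels /o/ and /o/, so it voices to [g]. /t/ is a voiceless stop between vowels /e/ and /e/, so it voices to [d]. /eisubekokoogete/ → eisubegogoogede.
Rule 3 (intervocalic voicing): /s/ is a voiceless obstruent between vowels /i/ and /u/, so it voices to [z]. /eisubegogoogede/ → eizubegogoogede.
Rule 4 (stop-cluster i-epenthesis): no segment meets the environment; /eizubegogoogede/ is unchanged.

eizubegogoogede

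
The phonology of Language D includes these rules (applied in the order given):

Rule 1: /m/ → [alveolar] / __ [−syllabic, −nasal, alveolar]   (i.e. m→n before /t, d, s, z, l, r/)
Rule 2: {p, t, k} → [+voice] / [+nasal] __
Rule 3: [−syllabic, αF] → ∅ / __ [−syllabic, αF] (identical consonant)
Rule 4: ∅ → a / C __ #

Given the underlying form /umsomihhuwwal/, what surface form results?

Rule 1 (nasal place assimilation): /m/ precedes the alveolar consonant /s/, so it assimilates in place to [n]. /umsomihhuwwal/ → unsomihhuwwal.
Rule 2 (post-nasal voicing): no segment meets the environment; /unsomihhuwwal/ is unchanged.
Rule 3 (degemination): /hh/ is a geminate; the first /h/ deletes. /ww/ is a geminate; the first /w/ deletes. /unsomihhuwwal/ → unsomihuwal.
Rule 4 (final a-epenthesis): the form ends in the consonant /l/, so [a] is inserted word-finally. /unsomihuwal/ → unsomihuwala.

unsomihuwala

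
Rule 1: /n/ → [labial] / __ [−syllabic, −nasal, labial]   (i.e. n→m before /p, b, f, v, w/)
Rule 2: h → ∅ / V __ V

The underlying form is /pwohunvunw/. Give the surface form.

pwoumvumw

Rule 1 (nasal place assimilation): /n/ precedes the labial consonant /v/, so it assimilates in place to [m]. /n/ precedes the labial consonant /w/, so it assimilates in place to [m]. /pwohunvunw/ → pwohumvumw.
Rule 2 (intervocalic h-deletion): /h/ occurs between vowels /o/ and /u/, so it deletes. /pwohumvumw/ → pwoumvumw.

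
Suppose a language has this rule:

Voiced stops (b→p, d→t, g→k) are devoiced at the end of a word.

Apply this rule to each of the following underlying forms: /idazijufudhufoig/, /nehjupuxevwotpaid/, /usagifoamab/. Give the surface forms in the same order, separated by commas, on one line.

idazijufudhufoik, nehjupuxevwotpait, usagifoamap

/idazijufudhufoig/: /g/ is a voiced stop in word-final position, so it devoices to [k]. → [idazijufudhufoik].
/nehjupuxevwotpaid/: /d/ is a voiced stop in word-final position, so it devoices to [t]. → [nehjupuxevwotpait].
/usagifoamab/: /b/ is a voiced stop in word-final position, so it devoices to [p]. → [usagifoamap].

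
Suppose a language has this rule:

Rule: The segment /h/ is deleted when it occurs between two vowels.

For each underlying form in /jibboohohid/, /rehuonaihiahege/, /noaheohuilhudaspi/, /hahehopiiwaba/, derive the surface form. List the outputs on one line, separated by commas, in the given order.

jibboooid, reuonaiiaege, noaeouilhudaspi, haeopiiwaba

/jibboohohid/: /h/ occurs between vowels /o/ and /o/, so it deletes. /h/ occurs between vowels /o/ and /i/, so it deletes. → [jibboooid].
/rehuonaihiahege/: /h/ occurs between vowels /e/ and /u/, so it deletes. /h/ occurs between vowels /i/ and /i/, so it deletes. /h/ occurs between vowels /a/ and /e/, so it deletes. → [reuonaiiaege].
/noaheohuilhudaspi/: /h/ occurs between vowels /a/ and /e/, so it deletes. /h/ occurs between vowels /o/ and /u/, so it deletes. → [noaeouilhudaspi].
/hahehopiiwaba/: /h/ occurs between vowels /a/ and /e/, so it deletes. /h/ occurs between vowels /e/ and /o/, so it deletes. → [haeopiiwaba].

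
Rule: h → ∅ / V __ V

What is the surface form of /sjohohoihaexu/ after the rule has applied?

sjoooiaexu

/h/ occurs between vowels /o/ and /o/, so it deletes.
/h/ occurs between vowels /o/ and /o/, so it deletes.
/h/ occurs between vowels /i/ and /a/, so it deletes.
Surface form: [sjoooiaexu].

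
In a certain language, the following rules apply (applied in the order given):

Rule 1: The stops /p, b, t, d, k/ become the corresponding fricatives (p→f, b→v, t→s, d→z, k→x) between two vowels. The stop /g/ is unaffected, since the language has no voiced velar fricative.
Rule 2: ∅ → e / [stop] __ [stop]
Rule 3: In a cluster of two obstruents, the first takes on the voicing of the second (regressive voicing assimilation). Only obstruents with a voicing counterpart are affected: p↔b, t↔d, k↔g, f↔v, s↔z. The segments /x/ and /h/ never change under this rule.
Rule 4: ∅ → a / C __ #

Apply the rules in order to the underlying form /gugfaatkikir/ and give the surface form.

Rule 1 (intervocalic spirantization): /k/ is a stop between vowels /i/ and /i/, so it spirantizes to the fricative [x]. /gugfaatkikir/ → gugfaatkixir.
Rule 2 (stop-cluster e-epenthesis): /t/ and /k/ form a stop–stop cluster, so [e] is inserted between them. /gugfaatkixir/ → gugfaatekixir.
Rule 3 (regressive voicing assimilation): /g/ precedes the voiceless obstruent /f/, so it devoices to [k] by assimilation. /gugfaatekixir/ → gukfaatekixir.
Rule 4 (final a-epenthesis): the form ends in the consonant /r/, so [a] is inserted word-finally. /gukfaatekixir/ → gukfaatekixira.

gukfaatekixira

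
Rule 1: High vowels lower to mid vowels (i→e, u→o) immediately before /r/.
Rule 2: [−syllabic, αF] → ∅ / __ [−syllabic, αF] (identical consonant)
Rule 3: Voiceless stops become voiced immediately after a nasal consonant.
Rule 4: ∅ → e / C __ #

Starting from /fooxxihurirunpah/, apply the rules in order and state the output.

Rule 1 (pre-rhotic lowering): /u/ is a high vowel immediately before /r/, so it lowers to [o]. /i/ is a high vowel immediately before /r/, so it lowers to [e]. /fooxxihurirunpah/ → fooxxihorerunpah.
Rule 2 (degemination): /xx/ is a geminate; the first /x/ deletes. /fooxxihorerunpah/ → fooxihorerunpah.
Rule 3 (post-nasal voicing): /p/ is a voiceless stop immediately after the nasal /n/, so it voices to [b]. /fooxihorerunpah/ → fooxihorerunbah.
Rule 4 (final e-epenthesis): the form ends in the consonant /h/, so [e] is inserted word-finally. /fooxihorerunbah/ → fooxihorerunbahe.

fooxihorerunbahe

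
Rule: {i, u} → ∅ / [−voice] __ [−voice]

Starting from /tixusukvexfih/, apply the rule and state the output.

txskvexfh

/i/ is a high vowel flanked by voiceless consonants /t/ and /x/, so it deletes.
/u/ is a high vowel flanked by voiceless consonants /x/ and /s/, so it deletes.
/u/ is a high vowel flanked by voiceless consonants /s/ and /k/, so it deletes.
/i/ is a high vowel flanked by voiceless consonants /f/ and /h/, so it deletes.
Surface form: [txskvexfh].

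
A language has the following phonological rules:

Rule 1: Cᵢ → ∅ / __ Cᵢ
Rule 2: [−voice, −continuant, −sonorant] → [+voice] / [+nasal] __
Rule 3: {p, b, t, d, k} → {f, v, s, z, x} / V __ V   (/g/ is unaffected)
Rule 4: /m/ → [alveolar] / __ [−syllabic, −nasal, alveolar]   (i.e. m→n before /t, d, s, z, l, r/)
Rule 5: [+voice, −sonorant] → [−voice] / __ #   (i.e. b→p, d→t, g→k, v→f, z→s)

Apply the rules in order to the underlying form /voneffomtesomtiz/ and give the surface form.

Rule 1 (degemination): /ff/ is a geminate; the first /f/ deletes. /voneffomtesomtiz/ → vonefomtesomtiz.
Rule 2 (post-nasal voicing): /t/ is a voiceless stop immediately after the nasal /m/, so it voices to [d]. /t/ is a voiceless stop immediately after the nasal /m/, so it voices to [d]. /vonefomtesomtiz/ → vonefomdesomdiz.
Rule 3 (intervocalic spirantization): no segment meets the environment; /vonefomdesomdiz/ is unchanged.
Rule 4 (nasal place assimilation): /m/ precedes the alveolar consonant /d/, so it assimilates in place to [n]. /m/ precedes the alveolar consonant /d/, so it assimilates in place to [n]. /vonefomdesomdiz/ → vonefondesondiz.
Rule 5 (final devoicing): /z/ is a voiced obstruent in word-final position, so it devoices to [s]. /vonefondesondiz/ → vonefondesondis.

vonefondesondis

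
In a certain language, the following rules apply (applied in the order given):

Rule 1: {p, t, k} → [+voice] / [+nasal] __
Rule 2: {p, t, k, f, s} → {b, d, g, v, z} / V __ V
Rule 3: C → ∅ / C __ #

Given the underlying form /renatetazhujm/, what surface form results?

renadedazhuj

Rule 1 (post-nasal voicing): no segment meets the environment; /renatetazhujm/ is unchanged.
Rule 2 (intervocalic voicing): /t/ is a voiceless obstruent between vowels /a/ and /e/, so it voices to [d]. /t/ is a voiceless obstruent between vowels /e/ and /a/, so it voices to [d]. /renatetazhujm/ → renadedazhujm.
Rule 3 (final cluster simplification): /m/ is the second consonant of a word-final cluster /jm/, so it deletes. /renadedazhujm/ → renadedazhuj.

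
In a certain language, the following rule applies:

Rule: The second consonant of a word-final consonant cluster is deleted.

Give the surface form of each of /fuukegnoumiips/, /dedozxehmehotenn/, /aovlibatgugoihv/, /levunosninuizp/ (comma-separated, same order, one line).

/fuukegnoumiips/: /s/ is the second consonant of a word-final cluster /ps/, so it deletes. → [fuukegnoumiip].
/dedozxehmehotenn/: /n/ is the second consonant of a word-final cluster /nn/, so it deletes. → [dedozxehmehoten].
/aovlibatgugoihv/: /v/ is the second consonant of a word-final cluster /hv/, so it deletes. → [aovlibatgugoih].
/levunosninuizp/: /p/ is the second consonant of a word-final cluster /zp/, so it deletes. → [levunosninuiz].

fuukegnoumiip, dedozxehmehoten, aovlibatgugoih, levunosninuiz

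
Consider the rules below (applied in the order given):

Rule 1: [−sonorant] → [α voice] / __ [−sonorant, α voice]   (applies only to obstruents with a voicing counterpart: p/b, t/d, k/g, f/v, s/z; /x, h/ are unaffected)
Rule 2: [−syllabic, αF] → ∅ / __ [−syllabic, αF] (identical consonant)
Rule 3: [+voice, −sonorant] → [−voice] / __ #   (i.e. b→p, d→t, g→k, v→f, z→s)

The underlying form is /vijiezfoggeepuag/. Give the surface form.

vijiesfogeepuak

Rule 1 (regressive voicing assimilation): /z/ precedes the voiceless obstruent /f/, so it devoices to [s] by assimilation. /vijiezfoggeepuag/ → vijiesfoggeepuag.
Rule 2 (degemination): /gg/ is a geminate; the first /g/ deletes. /vijiesfoggeepuag/ → vijiesfogeepuag.
Rule 3 (final devoicing): /g/ is a voiced obstruent in word-final position, so it devoices to [k]. /vijiesfogeepuag/ → vijiesfogeepuak.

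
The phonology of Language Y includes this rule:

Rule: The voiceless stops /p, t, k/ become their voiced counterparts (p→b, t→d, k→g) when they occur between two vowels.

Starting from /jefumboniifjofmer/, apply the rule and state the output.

jefumboniifjofmer

No segment of /jefumboniifjofmer/ meets the structural description of the rule, so the form surfaces unchanged.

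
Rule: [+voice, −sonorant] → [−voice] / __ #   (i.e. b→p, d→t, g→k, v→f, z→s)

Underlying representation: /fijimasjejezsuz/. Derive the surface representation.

/z/ is a voiced obstruent in word-final position, so it devoices to [s].
The other instance of /z/ does not occur in the required environment and remains unchanged.
Surface form: [fijimasjejezsus].

fijimasjejezsus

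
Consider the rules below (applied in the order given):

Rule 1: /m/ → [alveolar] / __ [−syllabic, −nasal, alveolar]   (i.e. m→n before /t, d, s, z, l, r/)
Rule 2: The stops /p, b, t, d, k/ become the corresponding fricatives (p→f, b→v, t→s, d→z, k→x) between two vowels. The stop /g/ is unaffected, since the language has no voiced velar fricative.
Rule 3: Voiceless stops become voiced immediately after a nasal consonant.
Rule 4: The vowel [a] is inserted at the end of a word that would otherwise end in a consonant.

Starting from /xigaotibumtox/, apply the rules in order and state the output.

xigaosivundoxa

Rule 1 (nasal place assimilation): /m/ precedes the alveolar consonant /t/, so it assimilates in place to [n]. /xigaotibumtox/ → xigaotibuntox.
Rule 2 (intervocalic spirantization): /t/ is a stop between vowels /o/ and /i/, so it spirantizes to the fricative [s]. /b/ is a stop between vowels /i/ and /u/, so it spirantizes to the fricative [v]. /xigaotibuntox/ → xigaosivuntox.
Rule 3 (post-nasal voicing): /t/ is a voiceless stop immediately after the nasal /n/, so it voices to [d]. /xigaosivuntox/ → xigaosivundox.
Rule 4 (final a-epenthesis): the form ends in the consonant /x/, so [a] is inserted word-finally. /xigaosivundox/ → xigaosivundoxa.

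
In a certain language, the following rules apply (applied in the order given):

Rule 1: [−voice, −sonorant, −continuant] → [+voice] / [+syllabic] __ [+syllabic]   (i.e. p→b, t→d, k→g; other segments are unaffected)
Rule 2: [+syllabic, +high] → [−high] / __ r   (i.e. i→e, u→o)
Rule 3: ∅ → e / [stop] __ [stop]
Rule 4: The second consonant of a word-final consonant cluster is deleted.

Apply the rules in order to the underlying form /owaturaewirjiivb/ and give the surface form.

owadoraewerjiiv

Rule 1 (intervocalic voicing): /t/ is a voiceless stop between vowels /a/ and /u/, so it voices to [d]. /owaturaewirjiivb/ → owaduraewirjiivb.
Rule 2 (pre-rhotic lowering): /u/ is a high vowel immediately before /r/, so it lowers to [o]. /i/ is a high vowel immediately before /r/, so it lowers to [e]. /owaduraewirjiivb/ → owadoraewerjiivb.
Rule 3 (stop-cluster e-epenthesis): no segment meets the environment; /owadoraewerjiivb/ is unchanged.
Rule 4 (final cluster simplification): /b/ is the second consonant of a word-final cluster /vb/, so it deletes. /owadoraewerjiivb/ → owadoraewerjiiv.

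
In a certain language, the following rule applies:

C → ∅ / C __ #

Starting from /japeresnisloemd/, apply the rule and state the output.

japeresnisloem

/d/ is the second consonant of a word-final cluster /md/, so it deletes.
Surface form: [japeresnisloem].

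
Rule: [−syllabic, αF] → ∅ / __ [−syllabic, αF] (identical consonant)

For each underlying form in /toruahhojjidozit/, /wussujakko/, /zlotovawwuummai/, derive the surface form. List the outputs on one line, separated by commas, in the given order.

toruahojidozit, wusujako, zlotovawuumai

/toruahhojjidozit/: /hh/ is a geminate; the first /h/ deletes. /jj/ is a geminate; the first /j/ deletes. → [toruahojidozit].
/wussujakko/: /ss/ is a geminate; the first /s/ deletes. /kk/ is a geminate; the first /k/ deletes. → [wusujako].
/zlotovawwuummai/: /ww/ is a geminate; the first /w/ deletes. /mm/ is a geminate; the first /m/ deletes. → [zlotovawuumai].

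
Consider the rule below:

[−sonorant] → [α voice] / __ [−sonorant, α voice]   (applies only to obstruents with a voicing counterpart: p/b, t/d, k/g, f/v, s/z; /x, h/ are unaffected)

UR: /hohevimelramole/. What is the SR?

No segment of /hohevimelramole/ meets the structural description of the rule, so the form surfaces unchanged.

hohevimelramole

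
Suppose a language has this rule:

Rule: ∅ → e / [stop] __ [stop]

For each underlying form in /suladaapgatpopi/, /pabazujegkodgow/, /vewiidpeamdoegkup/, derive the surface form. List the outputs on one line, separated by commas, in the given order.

suladaapegatepopi, pabazujegekodegow, vewiidepeamdoegekup

/suladaapgatpopi/: /p/ and /g/ form a stop–stop cluster, so [e] is inserted between them. /t/ and /p/ form a stop–stop cluster, so [e] is inserted between them. → [suladaapegatepopi].
/pabazujegkodgow/: /g/ and /k/ form a stop–stop cluster, so [e] is inserted between them. /d/ and /g/ form a stop–stop cluster, so [e] is inserted between them. → [pabazujegekodegow].
/vewiidpeamdoegkup/: /d/ and /p/ form a stop–stop cluster, so [e] is inserted between them. /g/ and /k/ form a stop–stop cluster, so [e] is inserted between them. → [vewiidepeamdoegekup].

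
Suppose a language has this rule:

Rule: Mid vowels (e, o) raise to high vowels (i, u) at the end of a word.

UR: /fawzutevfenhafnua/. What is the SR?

fawzutevfenhafnua

No segment of /fawzutevfenhafnua/ meets the structural description of the rule, so the form surfaces unchanged.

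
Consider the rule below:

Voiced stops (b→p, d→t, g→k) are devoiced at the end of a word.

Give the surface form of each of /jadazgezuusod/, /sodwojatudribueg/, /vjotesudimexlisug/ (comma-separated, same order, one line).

/jadazgezuusod/: /d/ is a voiced stop in word-final position, so it devoices to [t]. → [jadazgezuusot].
/sodwojatudribueg/: /g/ is a voiced stop in word-final position, so it devoices to [k]. → [sodwojatudribuek].
/vjotesudimexlisug/: /g/ is a voiced stop in word-final position, so it devoices to [k]. → [vjotesudimexlisuk].

jadazgezuusot, sodwojatudribuek, vjotesudimexlisuk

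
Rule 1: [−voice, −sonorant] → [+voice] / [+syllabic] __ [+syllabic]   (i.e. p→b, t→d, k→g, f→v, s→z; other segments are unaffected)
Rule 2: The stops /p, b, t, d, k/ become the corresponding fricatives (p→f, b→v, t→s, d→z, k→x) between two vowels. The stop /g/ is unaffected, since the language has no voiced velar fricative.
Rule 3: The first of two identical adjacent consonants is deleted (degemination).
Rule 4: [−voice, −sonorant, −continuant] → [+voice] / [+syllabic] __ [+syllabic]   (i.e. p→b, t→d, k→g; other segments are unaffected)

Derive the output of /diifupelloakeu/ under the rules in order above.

diivuveloageu

Rule 1 (intervocalic voicing): /f/ is a voiceless obstruent between vowels /i/ and /u/, so it voices to [v]. /p/ is a voiceless obstruent between vowels /u/ and /e/, so it voices to [b]. /k/ is a voiceless obstruent between vowels /a/ and /e/, so it voices to [g]. /diifupelloakeu/ → diivubelloageu.
Rule 2 (intervocalic spirantization): /b/ is a stop between vowels /u/ and /e/, so it spirantizes to the fricative [v]. /diivubelloageu/ → diivuvelloageu.
Rule 3 (degemination): /ll/ is a geminate; the first /l/ deletes. /diivuvelloageu/ → diivuveloageu.
Rule 4 (intervocalic voicing): no segment meets the environment; /diivuveloageu/ is unchanged.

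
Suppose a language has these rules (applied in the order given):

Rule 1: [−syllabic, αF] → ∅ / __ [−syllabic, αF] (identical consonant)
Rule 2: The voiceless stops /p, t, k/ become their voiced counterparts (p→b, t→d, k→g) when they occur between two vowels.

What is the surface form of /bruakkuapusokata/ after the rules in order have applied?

Rule 1 (degemination): /kk/ is a geminate; the first /k/ deletes. /bruakkuapusokata/ → bruakuapusokata.
Rule 2 (intervocalic voicing): /k/ is a voiceless stop between vowels /a/ and /u/, so it voices to [g]. /p/ is a voiceless stop between vowels /a/ and /u/, so it voices to [b]. /k/ is a voiceless stop between vowels /o/ and /a/, so it voices to [g]. /t/ is a voiceless stop between vowels /a/ and /a/, so it voices to [d]. /bruakuapusokata/ → bruaguabusogada.

bruaguabusogada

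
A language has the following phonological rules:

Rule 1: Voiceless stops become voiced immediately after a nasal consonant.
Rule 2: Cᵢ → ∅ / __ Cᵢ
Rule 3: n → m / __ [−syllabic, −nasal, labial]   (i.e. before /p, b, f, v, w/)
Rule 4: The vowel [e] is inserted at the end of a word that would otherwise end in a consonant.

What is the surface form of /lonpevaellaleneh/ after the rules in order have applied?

Rule 1 (post-nasal voicing): /p/ is a voiceless stop immediately after the nasal /n/, so it voices to [b]. /lonpevaellaleneh/ → lonbevaellaleneh.
Rule 2 (degemination): /ll/ is a geminate; the first /l/ deletes. /lonbevaellaleneh/ → lonbevaelaleneh.
Rule 3 (nasal place assimilation): /n/ precedes the labial consonant /b/, so it assimilates in place to [m]. /lonbevaelaleneh/ → lombevaelaleneh.
Rule 4 (final e-epenthesis): the form ends in the consonant /h/, so [e] is inserted word-finally. /lombevaelaleneh/ → lombevaelalenehe.

lombevaelalenehe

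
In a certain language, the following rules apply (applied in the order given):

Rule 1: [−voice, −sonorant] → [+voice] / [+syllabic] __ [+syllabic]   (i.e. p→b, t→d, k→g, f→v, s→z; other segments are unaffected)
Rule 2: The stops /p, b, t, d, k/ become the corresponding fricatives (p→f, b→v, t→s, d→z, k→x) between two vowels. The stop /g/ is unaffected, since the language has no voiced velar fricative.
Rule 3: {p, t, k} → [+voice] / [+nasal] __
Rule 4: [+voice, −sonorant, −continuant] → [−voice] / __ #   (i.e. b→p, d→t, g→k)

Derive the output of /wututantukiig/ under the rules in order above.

wuzuzandugiik

Rule 1 (intervocalic voicing): /t/ is a voiceless obstruent between vowels /u/ and /u/, so it voices to [d]. /t/ is a voiceless obstruent between vowels /u/ and /a/, so it voices to [d]. /k/ is a voiceless obstruent between vowels /u/ and /i/, so it voices to [g]. /wututantukiig/ → wududantugiig.
Rule 2 (intervocalic spirantization): /d/ is a stop between vowels /u/ and /u/, so it spirantizes to the fricative [z]. /d/ is a stop between vowels /u/ and /a/, so it spirantizes to the fricative [z]. /wududantugiig/ → wuzuzantugiig.
Rule 3 (post-nasal voicing): /t/ is a voiceless stop immediately after the nasal /n/, so it voices to [d]. /wuzuzantugiig/ → wuzuzandugiig.
Rule 4 (final devoicing): /g/ is a voiced stop in word-final position, so it devoices to [k]. /wuzuzandugiig/ → wuzuzandugiik.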